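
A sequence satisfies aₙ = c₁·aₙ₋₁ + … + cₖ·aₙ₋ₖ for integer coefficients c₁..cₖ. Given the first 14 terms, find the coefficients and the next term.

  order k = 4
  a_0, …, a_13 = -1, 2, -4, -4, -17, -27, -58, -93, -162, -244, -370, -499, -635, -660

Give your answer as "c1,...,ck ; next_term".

  a_4 = 1·-4 + 3·-4 + -2·2 + -3·-1 = -17
  a_5 = 1·-17 + 3·-4 + -2·-4 + -3·2 = -27
  a_6 = 1·-27 + 3·-17 + -2·-4 + -3·-4 = -58
  a_7 = 1·-58 + 3·-27 + -2·-17 + -3·-4 = -93
  a_8 = 1·-93 + 3·-58 + -2·-27 + -3·-17 = -162
  a_9 = 1·-162 + 3·-93 + -2·-58 + -3·-27 = -244
  a_10 = 1·-244 + 3·-162 + -2·-93 + -3·-58 = -370
  a_11 = 1·-370 + 3·-244 + -2·-162 + -3·-93 = -499
  a_12 = 1·-499 + 3·-370 + -2·-244 + -3·-162 = -635
  a_13 = 1·-635 + 3·-499 + -2·-370 + -3·-244 = -660
  a_14 = 1·-660 + 3·-635 + -2·-499 + -3·-370 = -457

1,3,-2,-3 ; -457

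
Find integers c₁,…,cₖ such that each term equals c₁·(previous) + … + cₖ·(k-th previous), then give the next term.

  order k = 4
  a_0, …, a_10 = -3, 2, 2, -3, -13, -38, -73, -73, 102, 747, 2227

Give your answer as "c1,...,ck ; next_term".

  a_4 = 3·-3 + -3·2 + -2·2 + -2·-3 = -13
  a_5 = 3·-13 + -3·-3 + -2·2 + -2·2 = -38
  a_6 = 3·-38 + -3·-13 + -2·-3 + -2·2 = -73
  a_7 = 3·-73 + -3·-38 + -2·-13 + -2·-3 = -73
  a_8 = 3·-73 + -3·-73 + -2·-38 + -2·-13 = 102
  a_9 = 3·102 + -3·-73 + -2·-73 + -2·-38 = 747
  a_10 = 3·747 + -3·102 + -2·-73 + -2·-73 = 2227
  a_11 = 3·2227 + -3·747 + -2·102 + -2·-73 = 4382

3,-3,-2,-2 ; 4382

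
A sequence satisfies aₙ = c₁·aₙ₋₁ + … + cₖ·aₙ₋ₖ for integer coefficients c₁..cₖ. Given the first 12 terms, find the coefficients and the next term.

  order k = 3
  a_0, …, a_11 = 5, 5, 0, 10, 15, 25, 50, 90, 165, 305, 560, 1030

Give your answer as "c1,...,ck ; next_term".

  a_3 = 1·0 + 1·5 + 1·5 = 10
  a_4 = 1·10 + 1·0 + 1·5 = 15
  a_5 = 1·15 + 1·10 + 1·0 = 25
  a_6 = 1·25 + 1·15 + 1·10 = 50
  a_7 = 1·50 + 1·25 + 1·15 = 90
  a_8 = 1·90 + 1·50 + 1·25 = 165
  a_9 = 1·165 + 1·90 + 1·50 = 305
  a_10 = 1·305 + 1·165 + 1·90 = 560
  a_11 = 1·560 + 1·305 + 1·165 = 1030
  a_12 = 1·1030 + 1·560 + 1·305 = 1895

1,1,1 ; 1895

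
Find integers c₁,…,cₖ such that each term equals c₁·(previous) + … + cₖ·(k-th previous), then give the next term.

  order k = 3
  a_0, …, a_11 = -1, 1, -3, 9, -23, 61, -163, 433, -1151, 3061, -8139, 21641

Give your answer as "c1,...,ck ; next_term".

  a_3 = -2·-3 + 1·1 + -2·-1 = 9
  a_4 = -2·9 + 1·-3 + -2·1 = -23
  a_5 = -2·-23 + 1·9 + -2·-3 = 61
  a_6 = -2·61 + 1·-23 + -2·9 = -163
  a_7 = -2·-163 + 1·61 + -2·-23 = 433
  a_8 = -2·433 + 1·-163 + -2·61 = -1151
  a_9 = -2·-1151 + 1·433 + -2·-163 = 3061
  a_10 = -2·3061 + 1·-1151 + -2·433 = -8139
  a_11 = -2·-8139 + 1·3061 + -2·-1151 = 21641
  a_12 = -2·21641 + 1·-8139 + -2·3061 = -57543

-2,1,-2 ; -57543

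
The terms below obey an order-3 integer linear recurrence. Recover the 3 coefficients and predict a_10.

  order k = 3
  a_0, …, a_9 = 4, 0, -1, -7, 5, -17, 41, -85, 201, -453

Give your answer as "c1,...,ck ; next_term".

  a_3 = -1·-1 + 2·0 + -2·4 = -7
  a_4 = -1·-7 + 2·-1 + -2·0 = 5
  a_5 = -1·5 + 2·-7 + -2·-1 = -17
  a_6 = -1·-17 + 2·5 + -2·-7 = 41
  a_7 = -1·41 + 2·-17 + -2·5 = -85
  a_8 = -1·-85 + 2·41 + -2·-17 = 201
  a_9 = -1·201 + 2·-85 + -2·41 = -453
  a_10 = -1·-453 + 2·201 + -2·-85 = 1025

-1,2,-2 ; 1025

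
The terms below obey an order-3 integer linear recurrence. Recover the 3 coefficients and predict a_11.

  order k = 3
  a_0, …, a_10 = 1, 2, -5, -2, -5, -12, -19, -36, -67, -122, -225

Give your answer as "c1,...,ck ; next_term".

  a_3 = 1·-5 + 1·2 + 1·1 = -2
  a_4 = 1·-2 + 1·-5 + 1·2 = -5
  a_5 = 1·-5 + 1·-2 + 1·-5 = -12
  a_6 = 1·-12 + 1·-5 + 1·-2 = -19
  a_7 = 1·-19 + 1·-12 + 1·-5 = -36
  a_8 = 1·-36 + 1·-19 + 1·-12 = -67
  a_9 = 1·-67 + 1·-36 + 1·-19 = -122
  a_10 = 1·-122 + 1·-67 + 1·-36 = -225
  a_11 = 1·-225 + 1·-122 + 1·-67 = -414

1,1,1 ; -414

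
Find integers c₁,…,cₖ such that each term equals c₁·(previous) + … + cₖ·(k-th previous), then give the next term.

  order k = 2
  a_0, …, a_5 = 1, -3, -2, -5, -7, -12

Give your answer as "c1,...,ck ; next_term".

1,1 ; -19

  a_2 = 1·-3 + 1·1 = -2
  a_3 = 1·-2 + 1·-3 = -5
  a_4 = 1·-5 + 1·-2 = -7
  a_5 = 1·-7 + 1·-5 = -12
  a_6 = 1·-12 + 1·-7 = -19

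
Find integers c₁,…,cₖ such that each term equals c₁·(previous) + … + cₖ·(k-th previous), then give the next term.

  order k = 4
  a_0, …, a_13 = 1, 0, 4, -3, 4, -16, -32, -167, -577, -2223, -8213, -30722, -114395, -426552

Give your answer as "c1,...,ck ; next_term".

  a_4 = 3·-3 + 4·4 + -4·0 + -3·1 = 4
  a_5 = 3·4 + 4·-3 + -4·4 + -3·0 = -16
  a_6 = 3·-16 + 4·4 + -4·-3 + -3·4 = -32
  a_7 = 3·-32 + 4·-16 + -4·4 + -3·-3 = -167
  a_8 = 3·-167 + 4·-32 + -4·-16 + -3·4 = -577
  a_9 = 3·-577 + 4·-167 + -4·-32 + -3·-16 = -2223
  a_10 = 3·-2223 + 4·-577 + -4·-167 + -3·-32 = -8213
  a_11 = 3·-8213 + 4·-2223 + -4·-577 + -3·-167 = -30722
  a_12 = 3·-30722 + 4·-8213 + -4·-2223 + -3·-577 = -114395
  a_13 = 3·-114395 + 4·-30722 + -4·-8213 + -3·-2223 = -426552
  a_14 = 3·-426552 + 4·-114395 + -4·-30722 + -3·-8213 = -1589709

3,4,-4,-3 ; -1589709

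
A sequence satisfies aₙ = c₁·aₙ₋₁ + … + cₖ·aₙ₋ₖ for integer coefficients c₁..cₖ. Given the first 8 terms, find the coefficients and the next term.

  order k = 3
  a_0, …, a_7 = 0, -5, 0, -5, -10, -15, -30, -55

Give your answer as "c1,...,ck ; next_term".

  a_3 = 1·0 + 1·-5 + 1·0 = -5
  a_4 = 1·-5 + 1·0 + 1·-5 = -10
  a_5 = 1·-10 + 1·-5 + 1·0 = -15
  a_6 = 1·-15 + 1·-10 + 1·-5 = -30
  a_7 = 1·-30 + 1·-15 + 1·-10 = -55
  a_8 = 1·-55 + 1·-30 + 1·-15 = -100

1,1,1 ; -100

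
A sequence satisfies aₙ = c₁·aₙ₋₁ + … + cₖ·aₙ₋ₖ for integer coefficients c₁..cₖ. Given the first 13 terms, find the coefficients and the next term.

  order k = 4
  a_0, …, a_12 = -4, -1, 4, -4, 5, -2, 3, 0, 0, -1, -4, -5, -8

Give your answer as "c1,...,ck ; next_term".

  a_4 = 1·-4 + 1·4 + -1·-1 + -1·-4 = 5
  a_5 = 1·5 + 1·-4 + -1·4 + -1·-1 = -2
  a_6 = 1·-2 + 1·5 + -1·-4 + -1·4 = 3
  a_7 = 1·3 + 1·-2 + -1·5 + -1·-4 = 0
  a_8 = 1·0 + 1·3 + -1·-2 + -1·5 = 0
  a_9 = 1·0 + 1·0 + -1·3 + -1·-2 = -1
  a_10 = 1·-1 + 1·0 + -1·0 + -1·3 = -4
  a_11 = 1·-4 + 1·-1 + -1·0 + -1·0 = -5
  a_12 = 1·-5 + 1·-4 + -1·-1 + -1·0 = -8
  a_13 = 1·-8 + 1·-5 + -1·-4 + -1·-1 = -8

1,1,-1,-1 ; -8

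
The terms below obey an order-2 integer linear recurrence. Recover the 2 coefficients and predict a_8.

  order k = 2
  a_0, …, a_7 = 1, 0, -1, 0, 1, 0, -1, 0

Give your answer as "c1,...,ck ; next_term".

0,-1 ; 1

  a_2 = 0·0 + -1·1 = -1
  a_3 = 0·-1 + -1·0 = 0
  a_4 = 0·0 + -1·-1 = 1
  a_5 = 0·1 + -1·0 = 0
  a_6 = 0·0 + -1·1 = -1
  a_7 = 0·-1 + -1·0 = 0
  a_8 = 0·0 + -1·-1 = 1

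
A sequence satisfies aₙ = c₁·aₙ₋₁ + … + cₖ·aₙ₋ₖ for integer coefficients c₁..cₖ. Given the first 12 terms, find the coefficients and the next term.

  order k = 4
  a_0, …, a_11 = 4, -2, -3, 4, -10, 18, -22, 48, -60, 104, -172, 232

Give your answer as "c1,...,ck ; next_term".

0,2,-2,-2 ; -432

  a_4 = 0·4 + 2·-3 + -2·-2 + -2·4 = -10
  a_5 = 0·-10 + 2·4 + -2·-3 + -2·-2 = 18
  a_6 = 0·18 + 2·-10 + -2·4 + -2·-3 = -22
  a_7 = 0·-22 + 2·18 + -2·-10 + -2·4 = 48
  a_8 = 0·48 + 2·-22 + -2·18 + -2·-10 = -60
  a_9 = 0·-60 + 2·48 + -2·-22 + -2·18 = 104
  a_10 = 0·104 + 2·-60 + -2·48 + -2·-22 = -172
  a_11 = 0·-172 + 2·104 + -2·-60 + -2·48 = 232
  a_12 = 0·232 + 2·-172 + -2·104 + -2·-60 = -432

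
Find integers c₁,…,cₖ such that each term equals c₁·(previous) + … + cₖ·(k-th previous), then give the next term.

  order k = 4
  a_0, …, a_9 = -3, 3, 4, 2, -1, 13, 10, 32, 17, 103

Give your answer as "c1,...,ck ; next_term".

  a_4 = 0·2 + 2·4 + 0·3 + 3·-3 = -1
  a_5 = 0·-1 + 2·2 + 0·4 + 3·3 = 13
  a_6 = 0·13 + 2·-1 + 0·2 + 3·4 = 10
  a_7 = 0·10 + 2·13 + 0·-1 + 3·2 = 32
  a_8 = 0·32 + 2·10 + 0·13 + 3·-1 = 17
  a_9 = 0·17 + 2·32 + 0·10 + 3·13 = 103
  a_10 = 0·103 + 2·17 + 0·32 + 3·10 = 64

0,2,0,3 ; 64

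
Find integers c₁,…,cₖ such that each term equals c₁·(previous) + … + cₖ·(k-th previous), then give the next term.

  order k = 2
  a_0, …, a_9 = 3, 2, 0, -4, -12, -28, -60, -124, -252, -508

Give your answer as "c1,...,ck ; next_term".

  a_2 = 3·2 + -2·3 = 0
  a_3 = 3·0 + -2·2 = -4
  a_4 = 3·-4 + -2·0 = -12
  a_5 = 3·-12 + -2·-4 = -28
  a_6 = 3·-28 + -2·-12 = -60
  a_7 = 3·-60 + -2·-28 = -124
  a_8 = 3·-124 + -2·-60 = -252
  a_9 = 3·-252 + -2·-124 = -508
  a_10 = 3·-508 + -2·-252 = -1020

3,-2 ; -1020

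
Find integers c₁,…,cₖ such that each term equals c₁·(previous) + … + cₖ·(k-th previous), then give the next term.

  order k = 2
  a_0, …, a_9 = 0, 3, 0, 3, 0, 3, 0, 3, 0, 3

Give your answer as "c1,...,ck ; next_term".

0,1 ; 0

  a_2 = 0·3 + 1·0 = 0
  a_3 = 0·0 + 1·3 = 3
  a_4 = 0·3 + 1·0 = 0
  a_5 = 0·0 + 1·3 = 3
  a_6 = 0·3 + 1·0 = 0
  a_7 = 0·0 + 1·3 = 3
  a_8 = 0·3 + 1·0 = 0
  a_9 = 0·0 + 1·3 = 3
  a_10 = 0·3 + 1·0 = 0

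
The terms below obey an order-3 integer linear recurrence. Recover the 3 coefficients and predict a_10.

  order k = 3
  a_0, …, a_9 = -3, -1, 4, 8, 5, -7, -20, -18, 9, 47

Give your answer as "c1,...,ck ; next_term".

1,-1,-1 ; 56

  a_3 = 1·4 + -1·-1 + -1·-3 = 8
  a_4 = 1·8 + -1·4 + -1·-1 = 5
  a_5 = 1·5 + -1·8 + -1·4 = -7
  a_6 = 1·-7 + -1·5 + -1·8 = -20
  a_7 = 1·-20 + -1·-7 + -1·5 = -18
  a_8 = 1·-18 + -1·-20 + -1·-7 = 9
  a_9 = 1·9 + -1·-18 + -1·-20 = 47
  a_10 = 1·47 + -1·9 + -1·-18 = 56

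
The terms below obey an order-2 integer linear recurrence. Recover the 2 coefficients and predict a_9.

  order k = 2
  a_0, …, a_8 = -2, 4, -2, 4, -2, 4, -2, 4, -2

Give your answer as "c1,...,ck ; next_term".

0,1 ; 4

  a_2 = 0·4 + 1·-2 = -2
  a_3 = 0·-2 + 1·4 = 4
  a_4 = 0·4 + 1·-2 = -2
  a_5 = 0·-2 + 1·4 = 4
  a_6 = 0·4 + 1·-2 = -2
  a_7 = 0·-2 + 1·4 = 4
  a_8 = 0·4 + 1·-2 = -2
  a_9 = 0·-2 + 1·4 = 4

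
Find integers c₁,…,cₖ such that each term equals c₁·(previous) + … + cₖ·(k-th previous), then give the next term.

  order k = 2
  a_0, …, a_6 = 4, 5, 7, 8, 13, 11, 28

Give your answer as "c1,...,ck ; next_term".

-1,3 ; 5

  a_2 = -1·5 + 3·4 = 7
  a_3 = -1·7 + 3·5 = 8
  a_4 = -1·8 + 3·7 = 13
  a_5 = -1·13 + 3·8 = 11
  a_6 = -1·11 + 3·13 = 28
  a_7 = -1·28 + 3·11 = 5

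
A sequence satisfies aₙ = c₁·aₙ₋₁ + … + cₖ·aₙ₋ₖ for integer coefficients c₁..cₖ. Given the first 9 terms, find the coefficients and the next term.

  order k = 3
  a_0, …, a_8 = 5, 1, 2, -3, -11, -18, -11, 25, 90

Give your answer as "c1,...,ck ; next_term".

2,-2,-1 ; 141

  a_3 = 2·2 + -2·1 + -1·5 = -3
  a_4 = 2·-3 + -2·2 + -1·1 = -11
  a_5 = 2·-11 + -2·-3 + -1·2 = -18
  a_6 = 2·-18 + -2·-11 + -1·-3 = -11
  a_7 = 2·-11 + -2·-18 + -1·-11 = 25
  a_8 = 2·25 + -2·-11 + -1·-18 = 90
  a_9 = 2·90 + -2·25 + -1·-11 = 141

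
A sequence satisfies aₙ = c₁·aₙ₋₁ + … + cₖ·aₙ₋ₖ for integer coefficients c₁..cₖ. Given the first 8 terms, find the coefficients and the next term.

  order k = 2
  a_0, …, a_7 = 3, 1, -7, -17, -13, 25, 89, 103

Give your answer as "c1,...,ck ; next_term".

2,-3 ; -61

  a_2 = 2·1 + -3·3 = -7
  a_3 = 2·-7 + -3·1 = -17
  a_4 = 2·-17 + -3·-7 = -13
  a_5 = 2·-13 + -3·-17 = 25
  a_6 = 2·25 + -3·-13 = 89
  a_7 = 2·89 + -3·25 = 103
  a_8 = 2·103 + -3·89 = -61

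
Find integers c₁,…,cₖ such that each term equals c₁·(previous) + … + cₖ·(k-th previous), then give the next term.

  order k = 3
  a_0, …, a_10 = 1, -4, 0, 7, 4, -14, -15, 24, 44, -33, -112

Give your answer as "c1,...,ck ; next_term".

0,-2,-1 ; 22

  a_3 = 0·0 + -2·-4 + -1·1 = 7
  a_4 = 0·7 + -2·0 + -1·-4 = 4
  a_5 = 0·4 + -2·7 + -1·0 = -14
  a_6 = 0·-14 + -2·4 + -1·7 = -15
  a_7 = 0·-15 + -2·-14 + -1·4 = 24
  a_8 = 0·24 + -2·-15 + -1·-14 = 44
  a_9 = 0·44 + -2·24 + -1·-15 = -33
  a_10 = 0·-33 + -2·44 + -1·24 = -112
  a_11 = 0·-112 + -2·-33 + -1·44 = 22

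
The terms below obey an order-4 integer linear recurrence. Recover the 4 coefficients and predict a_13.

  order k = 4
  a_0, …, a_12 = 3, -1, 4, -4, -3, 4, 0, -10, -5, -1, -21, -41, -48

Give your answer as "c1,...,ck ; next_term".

1,0,2,1 ; -91

  a_4 = 1·-4 + 0·4 + 2·-1 + 1·3 = -3
  a_5 = 1·-3 + 0·-4 + 2·4 + 1·-1 = 4
  a_6 = 1·4 + 0·-3 + 2·-4 + 1·4 = 0
  a_7 = 1·0 + 0·4 + 2·-3 + 1·-4 = -10
  a_8 = 1·-10 + 0·0 + 2·4 + 1·-3 = -5
  a_9 = 1·-5 + 0·-10 + 2·0 + 1·4 = -1
  a_10 = 1·-1 + 0·-5 + 2·-10 + 1·0 = -21
  a_11 = 1·-21 + 0·-1 + 2·-5 + 1·-10 = -41
  a_12 = 1·-41 + 0·-21 + 2·-1 + 1·-5 = -48
  a_13 = 1·-48 + 0·-41 + 2·-21 + 1·-1 = -91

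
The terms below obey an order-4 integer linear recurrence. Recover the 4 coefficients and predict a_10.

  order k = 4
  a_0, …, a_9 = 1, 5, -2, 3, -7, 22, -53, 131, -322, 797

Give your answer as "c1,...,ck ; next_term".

  a_4 = -2·3 + 1·-2 + 0·5 + 1·1 = -7
  a_5 = -2·-7 + 1·3 + 0·-2 + 1·5 = 22
  a_6 = -2·22 + 1·-7 + 0·3 + 1·-2 = -53
  a_7 = -2·-53 + 1·22 + 0·-7 + 1·3 = 131
  a_8 = -2·131 + 1·-53 + 0·22 + 1·-7 = -322
  a_9 = -2·-322 + 1·131 + 0·-53 + 1·22 = 797
  a_10 = -2·797 + 1·-322 + 0·131 + 1·-53 = -1969

-2,1,0,1 ; -1969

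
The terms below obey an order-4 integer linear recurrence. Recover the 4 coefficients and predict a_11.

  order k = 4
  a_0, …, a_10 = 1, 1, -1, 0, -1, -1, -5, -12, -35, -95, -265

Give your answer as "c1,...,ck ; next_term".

2,2,0,1 ; -732

  a_4 = 2·0 + 2·-1 + 0·1 + 1·1 = -1
  a_5 = 2·-1 + 2·0 + 0·-1 + 1·1 = -1
  a_6 = 2·-1 + 2·-1 + 0·0 + 1·-1 = -5
  a_7 = 2·-5 + 2·-1 + 0·-1 + 1·0 = -12
  a_8 = 2·-12 + 2·-5 + 0·-1 + 1·-1 = -35
  a_9 = 2·-35 + 2·-12 + 0·-5 + 1·-1 = -95
  a_10 = 2·-95 + 2·-35 + 0·-12 + 1·-5 = -265
  a_11 = 2·-265 + 2·-95 + 0·-35 + 1·-12 = -732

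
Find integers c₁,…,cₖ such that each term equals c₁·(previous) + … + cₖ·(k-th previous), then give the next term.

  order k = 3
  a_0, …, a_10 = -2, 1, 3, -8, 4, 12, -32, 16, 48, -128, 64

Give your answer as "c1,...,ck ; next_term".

  a_3 = 0·3 + 0·1 + 4·-2 = -8
  a_4 = 0·-8 + 0·3 + 4·1 = 4
  a_5 = 0·4 + 0·-8 + 4·3 = 12
  a_6 = 0·12 + 0·4 + 4·-8 = -32
  a_7 = 0·-32 + 0·12 + 4·4 = 16
  a_8 = 0·16 + 0·-32 + 4·12 = 48
  a_9 = 0·48 + 0·16 + 4·-32 = -128
  a_10 = 0·-128 + 0·48 + 4·16 = 64
  a_11 = 0·64 + 0·-128 + 4·48 = 192

0,0,4 ; 192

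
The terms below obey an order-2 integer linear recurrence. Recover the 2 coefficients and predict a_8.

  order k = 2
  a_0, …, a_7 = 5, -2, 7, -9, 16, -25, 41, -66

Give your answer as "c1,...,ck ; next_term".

-1,1 ; 107

  a_2 = -1·-2 + 1·5 = 7
  a_3 = -1·7 + 1·-2 = -9
  a_4 = -1·-9 + 1·7 = 16
  a_5 = -1·16 + 1·-9 = -25
  a_6 = -1·-25 + 1·16 = 41
  a_7 = -1·41 + 1·-25 = -66
  a_8 = -1·-66 + 1·41 = 107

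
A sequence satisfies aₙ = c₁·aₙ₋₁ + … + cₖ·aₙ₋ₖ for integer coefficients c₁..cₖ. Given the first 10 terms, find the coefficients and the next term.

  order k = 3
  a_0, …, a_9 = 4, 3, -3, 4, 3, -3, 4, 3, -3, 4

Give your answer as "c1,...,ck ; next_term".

0,0,1 ; 3

  a_3 = 0·-3 + 0·3 + 1·4 = 4
  a_4 = 0·4 + 0·-3 + 1·3 = 3
  a_5 = 0·3 + 0·4 + 1·-3 = -3
  a_6 = 0·-3 + 0·3 + 1·4 = 4
  a_7 = 0·4 + 0·-3 + 1·3 = 3
  a_8 = 0·3 + 0·4 + 1·-3 = -3
  a_9 = 0·-3 + 0·3 + 1·4 = 4
  a_10 = 0·4 + 0·-3 + 1·3 = 3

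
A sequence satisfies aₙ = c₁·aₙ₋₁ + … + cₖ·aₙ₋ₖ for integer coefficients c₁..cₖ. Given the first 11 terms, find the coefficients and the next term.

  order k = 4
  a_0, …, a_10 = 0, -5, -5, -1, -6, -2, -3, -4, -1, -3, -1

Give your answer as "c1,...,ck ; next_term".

  a_4 = 1·-1 + 1·-5 + 0·-5 + -1·0 = -6
  a_5 = 1·-6 + 1·-1 + 0·-5 + -1·-5 = -2
  a_6 = 1·-2 + 1·-6 + 0·-1 + -1·-5 = -3
  a_7 = 1·-3 + 1·-2 + 0·-6 + -1·-1 = -4
  a_8 = 1·-4 + 1·-3 + 0·-2 + -1·-6 = -1
  a_9 = 1·-1 + 1·-4 + 0·-3 + -1·-2 = -3
  a_10 = 1·-3 + 1·-1 + 0·-4 + -1·-3 = -1
  a_11 = 1·-1 + 1·-3 + 0·-1 + -1·-4 = 0

1,1,0,-1 ; 0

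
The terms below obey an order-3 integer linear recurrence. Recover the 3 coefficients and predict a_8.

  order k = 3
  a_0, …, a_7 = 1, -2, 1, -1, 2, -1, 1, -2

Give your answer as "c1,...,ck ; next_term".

  a_3 = 0·1 + 0·-2 + -1·1 = -1
  a_4 = 0·-1 + 0·1 + -1·-2 = 2
  a_5 = 0·2 + 0·-1 + -1·1 = -1
  a_6 = 0·-1 + 0·2 + -1·-1 = 1
  a_7 = 0·1 + 0·-1 + -1·2 = -2
  a_8 = 0·-2 + 0·1 + -1·-1 = 1

0,0,-1 ; 1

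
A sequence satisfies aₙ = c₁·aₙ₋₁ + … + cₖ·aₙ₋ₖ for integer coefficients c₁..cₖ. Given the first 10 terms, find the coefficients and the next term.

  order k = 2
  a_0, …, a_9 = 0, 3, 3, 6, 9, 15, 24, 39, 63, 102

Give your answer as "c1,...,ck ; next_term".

  a_2 = 1·3 + 1·0 = 3
  a_3 = 1·3 + 1·3 = 6
  a_4 = 1·6 + 1·3 = 9
  a_5 = 1·9 + 1·6 = 15
  a_6 = 1·15 + 1·9 = 24
  a_7 = 1·24 + 1·15 = 39
  a_8 = 1·39 + 1·24 = 63
  a_9 = 1·63 + 1·39 = 102
  a_10 = 1·102 + 1·63 = 165

1,1 ; 165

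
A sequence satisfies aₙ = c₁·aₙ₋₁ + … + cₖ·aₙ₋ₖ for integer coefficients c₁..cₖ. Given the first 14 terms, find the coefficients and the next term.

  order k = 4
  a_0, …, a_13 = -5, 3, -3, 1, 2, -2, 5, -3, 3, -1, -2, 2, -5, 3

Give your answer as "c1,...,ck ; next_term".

  a_4 = 0·1 + 1·-3 + 0·3 + -1·-5 = 2
  a_5 = 0·2 + 1·1 + 0·-3 + -1·3 = -2
  a_6 = 0·-2 + 1·2 + 0·1 + -1·-3 = 5
  a_7 = 0·5 + 1·-2 + 0·2 + -1·1 = -3
  a_8 = 0·-3 + 1·5 + 0·-2 + -1·2 = 3
  a_9 = 0·3 + 1·-3 + 0·5 + -1·-2 = -1
  a_10 = 0·-1 + 1·3 + 0·-3 + -1·5 = -2
  a_11 = 0·-2 + 1·-1 + 0·3 + -1·-3 = 2
  a_12 = 0·2 + 1·-2 + 0·-1 + -1·3 = -5
  a_13 = 0·-5 + 1·2 + 0·-2 + -1·-1 = 3
  a_14 = 0·3 + 1·-5 + 0·2 + -1·-2 = -3

0,1,0,-1 ; -3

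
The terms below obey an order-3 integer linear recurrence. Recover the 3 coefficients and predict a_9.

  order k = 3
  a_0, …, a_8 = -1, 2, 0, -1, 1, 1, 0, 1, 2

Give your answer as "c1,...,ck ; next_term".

  a_3 = 1·0 + 0·2 + 1·-1 = -1
  a_4 = 1·-1 + 0·0 + 1·2 = 1
  a_5 = 1·1 + 0·-1 + 1·0 = 1
  a_6 = 1·1 + 0·1 + 1·-1 = 0
  a_7 = 1·0 + 0·1 + 1·1 = 1
  a_8 = 1·1 + 0·0 + 1·1 = 2
  a_9 = 1·2 + 0·1 + 1·0 = 2

1,0,1 ; 2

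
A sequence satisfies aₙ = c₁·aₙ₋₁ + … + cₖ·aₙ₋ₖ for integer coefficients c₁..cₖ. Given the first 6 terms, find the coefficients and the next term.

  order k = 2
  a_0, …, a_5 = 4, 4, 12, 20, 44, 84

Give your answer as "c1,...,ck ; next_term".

  a_2 = 1·4 + 2·4 = 12
  a_3 = 1·12 + 2·4 = 20
  a_4 = 1·20 + 2·12 = 44
  a_5 = 1·44 + 2·20 = 84
  a_6 = 1·84 + 2·44 = 172

1,2 ; 172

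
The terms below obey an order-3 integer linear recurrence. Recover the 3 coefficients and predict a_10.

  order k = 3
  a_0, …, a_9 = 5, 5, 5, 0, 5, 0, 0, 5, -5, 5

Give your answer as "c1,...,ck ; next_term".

  a_3 = -1·5 + 0·5 + 1·5 = 0
  a_4 = -1·0 + 0·5 + 1·5 = 5
  a_5 = -1·5 + 0·0 + 1·5 = 0
  a_6 = -1·0 + 0·5 + 1·0 = 0
  a_7 = -1·0 + 0·0 + 1·5 = 5
  a_8 = -1·5 + 0·0 + 1·0 = -5
  a_9 = -1·-5 + 0·5 + 1·0 = 5
  a_10 = -1·5 + 0·-5 + 1·5 = 0

-1,0,1 ; 0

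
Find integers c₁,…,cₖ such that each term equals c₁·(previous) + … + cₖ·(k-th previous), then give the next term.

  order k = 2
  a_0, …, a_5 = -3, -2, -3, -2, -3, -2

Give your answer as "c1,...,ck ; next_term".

0,1 ; -3

  a_2 = 0·-2 + 1·-3 = -3
  a_3 = 0·-3 + 1·-2 = -2
  a_4 = 0·-2 + 1·-3 = -3
  a_5 = 0·-3 + 1·-2 = -2
  a_6 = 0·-2 + 1·-3 = -3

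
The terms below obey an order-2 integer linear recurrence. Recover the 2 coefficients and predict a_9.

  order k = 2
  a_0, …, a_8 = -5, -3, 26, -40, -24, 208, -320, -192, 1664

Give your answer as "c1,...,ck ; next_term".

-2,-4 ; -2560

  a_2 = -2·-3 + -4·-5 = 26
  a_3 = -2·26 + -4·-3 = -40
  a_4 = -2·-40 + -4·26 = -24
  a_5 = -2·-24 + -4·-40 = 208
  a_6 = -2·208 + -4·-24 = -320
  a_7 = -2·-320 + -4·208 = -192
  a_8 = -2·-192 + -4·-320 = 1664
  a_9 = -2·1664 + -4·-192 = -2560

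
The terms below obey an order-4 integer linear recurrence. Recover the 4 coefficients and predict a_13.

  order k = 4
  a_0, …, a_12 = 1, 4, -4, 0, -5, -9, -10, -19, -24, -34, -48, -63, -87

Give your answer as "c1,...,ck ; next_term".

1,1,0,-1 ; -116

  a_4 = 1·0 + 1·-4 + 0·4 + -1·1 = -5
  a_5 = 1·-5 + 1·0 + 0·-4 + -1·4 = -9
  a_6 = 1·-9 + 1·-5 + 0·0 + -1·-4 = -10
  a_7 = 1·-10 + 1·-9 + 0·-5 + -1·0 = -19
  a_8 = 1·-19 + 1·-10 + 0·-9 + -1·-5 = -24
  a_9 = 1·-24 + 1·-19 + 0·-10 + -1·-9 = -34
  a_10 = 1·-34 + 1·-24 + 0·-19 + -1·-10 = -48
  a_11 = 1·-48 + 1·-34 + 0·-24 + -1·-19 = -63
  a_12 = 1·-63 + 1·-48 + 0·-34 + -1·-24 = -87
  a_13 = 1·-87 + 1·-63 + 0·-48 + -1·-34 = -116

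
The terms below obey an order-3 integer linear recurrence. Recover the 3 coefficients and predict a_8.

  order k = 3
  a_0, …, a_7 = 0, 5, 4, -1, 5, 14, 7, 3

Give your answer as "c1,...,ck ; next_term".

1,-1,2 ; 24

  a_3 = 1·4 + -1·5 + 2·0 = -1
  a_4 = 1·-1 + -1·4 + 2·5 = 5
  a_5 = 1·5 + -1·-1 + 2·4 = 14
  a_6 = 1·14 + -1·5 + 2·-1 = 7
  a_7 = 1·7 + -1·14 + 2·5 = 3
  a_8 = 1·3 + -1·7 + 2·14 = 24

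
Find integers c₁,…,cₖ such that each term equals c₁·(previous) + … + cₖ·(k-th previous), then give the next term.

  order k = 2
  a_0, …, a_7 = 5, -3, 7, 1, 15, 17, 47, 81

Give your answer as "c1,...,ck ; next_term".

1,2 ; 175

  a_2 = 1·-3 + 2·5 = 7
  a_3 = 1·7 + 2·-3 = 1
  a_4 = 1·1 + 2·7 = 15
  a_5 = 1·15 + 2·1 = 17
  a_6 = 1·17 + 2·15 = 47
  a_7 = 1·47 + 2·17 = 81
  a_8 = 1·81 + 2·47 = 175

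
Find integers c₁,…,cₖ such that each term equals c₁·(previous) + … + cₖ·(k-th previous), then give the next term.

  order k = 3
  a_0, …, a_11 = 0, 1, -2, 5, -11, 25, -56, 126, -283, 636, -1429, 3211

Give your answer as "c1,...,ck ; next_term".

  a_3 = -2·-2 + 1·1 + 1·0 = 5
  a_4 = -2·5 + 1·-2 + 1·1 = -11
  a_5 = -2·-11 + 1·5 + 1·-2 = 25
  a_6 = -2·25 + 1·-11 + 1·5 = -56
  a_7 = -2·-56 + 1·25 + 1·-11 = 126
  a_8 = -2·126 + 1·-56 + 1·25 = -283
  a_9 = -2·-283 + 1·126 + 1·-56 = 636
  a_10 = -2·636 + 1·-283 + 1·126 = -1429
  a_11 = -2·-1429 + 1·636 + 1·-283 = 3211
  a_12 = -2·3211 + 1·-1429 + 1·636 = -7215

-2,1,1 ; -7215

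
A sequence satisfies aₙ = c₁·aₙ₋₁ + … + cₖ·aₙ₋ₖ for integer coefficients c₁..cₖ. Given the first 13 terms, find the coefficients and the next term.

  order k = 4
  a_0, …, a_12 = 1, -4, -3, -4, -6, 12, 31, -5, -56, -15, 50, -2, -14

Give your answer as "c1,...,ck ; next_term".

1,-3,2,-3 ; 137

  a_4 = 1·-4 + -3·-3 + 2·-4 + -3·1 = -6
  a_5 = 1·-6 + -3·-4 + 2·-3 + -3·-4 = 12
  a_6 = 1·12 + -3·-6 + 2·-4 + -3·-3 = 31
  a_7 = 1·31 + -3·12 + 2·-6 + -3·-4 = -5
  a_8 = 1·-5 + -3·31 + 2·12 + -3·-6 = -56
  a_9 = 1·-56 + -3·-5 + 2·31 + -3·12 = -15
  a_10 = 1·-15 + -3·-56 + 2·-5 + -3·31 = 50
  a_11 = 1·50 + -3·-15 + 2·-56 + -3·-5 = -2
  a_12 = 1·-2 + -3·50 + 2·-15 + -3·-56 = -14
  a_13 = 1·-14 + -3·-2 + 2·50 + -3·-15 = 137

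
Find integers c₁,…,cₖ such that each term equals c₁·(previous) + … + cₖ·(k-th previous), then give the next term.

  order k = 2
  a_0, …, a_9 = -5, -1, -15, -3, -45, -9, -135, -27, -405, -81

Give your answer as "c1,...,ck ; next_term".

0,3 ; -1215

  a_2 = 0·-1 + 3·-5 = -15
  a_3 = 0·-15 + 3·-1 = -3
  a_4 = 0·-3 + 3·-15 = -45
  a_5 = 0·-45 + 3·-3 = -9
  a_6 = 0·-9 + 3·-45 = -135
  a_7 = 0·-135 + 3·-9 = -27
  a_8 = 0·-27 + 3·-135 = -405
  a_9 = 0·-405 + 3·-27 = -81
  a_10 = 0·-81 + 3·-405 = -1215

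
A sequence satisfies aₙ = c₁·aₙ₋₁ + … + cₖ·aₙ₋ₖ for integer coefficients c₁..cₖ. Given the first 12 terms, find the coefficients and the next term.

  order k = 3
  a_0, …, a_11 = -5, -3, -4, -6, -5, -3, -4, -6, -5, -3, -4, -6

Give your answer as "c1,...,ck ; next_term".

1,-1,1 ; -5

  a_3 = 1·-4 + -1·-3 + 1·-5 = -6
  a_4 = 1·-6 + -1·-4 + 1·-3 = -5
  a_5 = 1·-5 + -1·-6 + 1·-4 = -3
  a_6 = 1·-3 + -1·-5 + 1·-6 = -4
  a_7 = 1·-4 + -1·-3 + 1·-5 = -6
  a_8 = 1·-6 + -1·-4 + 1·-3 = -5
  a_9 = 1·-5 + -1·-6 + 1·-4 = -3
  a_10 = 1·-3 + -1·-5 + 1·-6 = -4
  a_11 = 1·-4 + -1·-3 + 1·-5 = -6
  a_12 = 1·-6 + -1·-4 + 1·-3 = -5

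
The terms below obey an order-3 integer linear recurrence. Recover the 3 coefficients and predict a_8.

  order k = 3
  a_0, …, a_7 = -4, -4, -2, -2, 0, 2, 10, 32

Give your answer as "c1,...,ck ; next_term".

3,1,-2 ; 102

  a_3 = 3·-2 + 1·-4 + -2·-4 = -2
  a_4 = 3·-2 + 1·-2 + -2·-4 = 0
  a_5 = 3·0 + 1·-2 + -2·-2 = 2
  a_6 = 3·2 + 1·0 + -2·-2 = 10
  a_7 = 3·10 + 1·2 + -2·0 = 32
  a_8 = 3·32 + 1·10 + -2·2 = 102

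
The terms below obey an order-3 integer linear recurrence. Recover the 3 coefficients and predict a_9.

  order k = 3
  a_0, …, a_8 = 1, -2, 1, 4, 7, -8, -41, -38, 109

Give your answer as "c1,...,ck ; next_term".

  a_3 = 1·1 + -3·-2 + -3·1 = 4
  a_4 = 1·4 + -3·1 + -3·-2 = 7
  a_5 = 1·7 + -3·4 + -3·1 = -8
  a_6 = 1·-8 + -3·7 + -3·4 = -41
  a_7 = 1·-41 + -3·-8 + -3·7 = -38
  a_8 = 1·-38 + -3·-41 + -3·-8 = 109
  a_9 = 1·109 + -3·-38 + -3·-41 = 346

1,-3,-3 ; 346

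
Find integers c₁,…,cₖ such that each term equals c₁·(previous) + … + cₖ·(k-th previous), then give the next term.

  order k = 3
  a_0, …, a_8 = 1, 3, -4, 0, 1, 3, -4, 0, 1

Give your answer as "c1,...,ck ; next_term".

-1,-1,-1 ; 3

  a_3 = -1·-4 + -1·3 + -1·1 = 0
  a_4 = -1·0 + -1·-4 + -1·3 = 1
  a_5 = -1·1 + -1·0 + -1·-4 = 3
  a_6 = -1·3 + -1·1 + -1·0 = -4
  a_7 = -1·-4 + -1·3 + -1·1 = 0
  a_8 = -1·0 + -1·-4 + -1·3 = 1
  a_9 = -1·1 + -1·0 + -1·-4 = 3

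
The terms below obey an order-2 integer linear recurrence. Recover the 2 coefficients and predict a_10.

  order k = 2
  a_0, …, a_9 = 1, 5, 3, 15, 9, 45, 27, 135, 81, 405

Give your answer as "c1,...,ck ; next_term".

0,3 ; 243

  a_2 = 0·5 + 3·1 = 3
  a_3 = 0·3 + 3·5 = 15
  a_4 = 0·15 + 3·3 = 9
  a_5 = 0·9 + 3·15 = 45
  a_6 = 0·45 + 3·9 = 27
  a_7 = 0·27 + 3·45 = 135
  a_8 = 0·135 + 3·27 = 81
  a_9 = 0·81 + 3·135 = 405
  a_10 = 0·405 + 3·81 = 243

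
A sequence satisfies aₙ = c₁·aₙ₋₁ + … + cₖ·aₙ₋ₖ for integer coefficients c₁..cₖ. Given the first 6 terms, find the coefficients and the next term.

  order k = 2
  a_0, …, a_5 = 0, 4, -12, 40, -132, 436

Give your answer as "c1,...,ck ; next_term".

  a_2 = -3·4 + 1·0 = -12
  a_3 = -3·-12 + 1·4 = 40
  a_4 = -3·40 + 1·-12 = -132
  a_5 = -3·-132 + 1·40 = 436
  a_6 = -3·436 + 1·-132 = -1440

-3,1 ; -1440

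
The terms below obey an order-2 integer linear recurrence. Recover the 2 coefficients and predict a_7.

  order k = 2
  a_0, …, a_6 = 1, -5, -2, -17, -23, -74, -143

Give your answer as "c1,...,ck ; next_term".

  a_2 = 1·-5 + 3·1 = -2
  a_3 = 1·-2 + 3·-5 = -17
  a_4 = 1·-17 + 3·-2 = -23
  a_5 = 1·-23 + 3·-17 = -74
  a_6 = 1·-74 + 3·-23 = -143
  a_7 = 1·-143 + 3·-74 = -365

1,3 ; -365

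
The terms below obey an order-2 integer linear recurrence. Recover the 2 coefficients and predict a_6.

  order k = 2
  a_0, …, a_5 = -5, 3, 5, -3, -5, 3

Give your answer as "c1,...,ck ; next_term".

0,-1 ; 5

  a_2 = 0·3 + -1·-5 = 5
  a_3 = 0·5 + -1·3 = -3
  a_4 = 0·-3 + -1·5 = -5
  a_5 = 0·-5 + -1·-3 = 3
  a_6 = 0·3 + -1·-5 = 5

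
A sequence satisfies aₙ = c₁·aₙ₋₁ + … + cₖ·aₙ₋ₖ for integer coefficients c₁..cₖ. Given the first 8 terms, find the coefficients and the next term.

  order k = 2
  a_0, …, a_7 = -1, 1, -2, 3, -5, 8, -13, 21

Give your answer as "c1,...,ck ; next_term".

-1,1 ; -34

  a_2 = -1·1 + 1·-1 = -2
  a_3 = -1·-2 + 1·1 = 3
  a_4 = -1·3 + 1·-2 = -5
  a_5 = -1·-5 + 1·3 = 8
  a_6 = -1·8 + 1·-5 = -13
  a_7 = -1·-13 + 1·8 = 21
  a_8 = -1·21 + 1·-13 = -34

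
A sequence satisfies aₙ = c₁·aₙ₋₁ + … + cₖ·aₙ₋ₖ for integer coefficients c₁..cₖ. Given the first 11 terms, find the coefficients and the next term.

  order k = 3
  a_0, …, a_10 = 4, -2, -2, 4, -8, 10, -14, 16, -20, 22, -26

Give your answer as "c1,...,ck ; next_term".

  a_3 = -1·-2 + 1·-2 + 1·4 = 4
  a_4 = -1·4 + 1·-2 + 1·-2 = -8
  a_5 = -1·-8 + 1·4 + 1·-2 = 10
  a_6 = -1·10 + 1·-8 + 1·4 = -14
  a_7 = -1·-14 + 1·10 + 1·-8 = 16
  a_8 = -1·16 + 1·-14 + 1·10 = -20
  a_9 = -1·-20 + 1·16 + 1·-14 = 22
  a_10 = -1·22 + 1·-20 + 1·16 = -26
  a_11 = -1·-26 + 1·22 + 1·-20 = 28

-1,1,1 ; 28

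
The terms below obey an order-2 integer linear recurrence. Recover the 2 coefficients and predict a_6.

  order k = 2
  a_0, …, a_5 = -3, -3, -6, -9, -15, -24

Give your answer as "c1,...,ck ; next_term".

  a_2 = 1·-3 + 1·-3 = -6
  a_3 = 1·-6 + 1·-3 = -9
  a_4 = 1·-9 + 1·-6 = -15
  a_5 = 1·-15 + 1·-9 = -24
  a_6 = 1·-24 + 1·-15 = -39

1,1 ; -39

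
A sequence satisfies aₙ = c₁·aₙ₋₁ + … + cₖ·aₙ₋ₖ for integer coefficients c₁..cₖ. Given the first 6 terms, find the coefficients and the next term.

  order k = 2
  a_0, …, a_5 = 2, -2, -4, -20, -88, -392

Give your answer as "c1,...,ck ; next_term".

  a_2 = 4·-2 + 2·2 = -4
  a_3 = 4·-4 + 2·-2 = -20
  a_4 = 4·-20 + 2·-4 = -88
  a_5 = 4·-88 + 2·-20 = -392
  a_6 = 4·-392 + 2·-88 = -1744

4,2 ; -1744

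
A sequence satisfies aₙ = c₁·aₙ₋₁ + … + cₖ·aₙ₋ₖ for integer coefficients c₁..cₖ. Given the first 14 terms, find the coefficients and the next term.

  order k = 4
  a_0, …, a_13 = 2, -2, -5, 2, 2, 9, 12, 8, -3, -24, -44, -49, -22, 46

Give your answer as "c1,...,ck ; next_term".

  a_4 = 1·2 + 0·-5 + -1·-2 + -1·2 = 2
  a_5 = 1·2 + 0·2 + -1·-5 + -1·-2 = 9
  a_6 = 1·9 + 0·2 + -1·2 + -1·-5 = 12
  a_7 = 1·12 + 0·9 + -1·2 + -1·2 = 8
  a_8 = 1·8 + 0·12 + -1·9 + -1·2 = -3
  a_9 = 1·-3 + 0·8 + -1·12 + -1·9 = -24
  a_10 = 1·-24 + 0·-3 + -1·8 + -1·12 = -44
  a_11 = 1·-44 + 0·-24 + -1·-3 + -1·8 = -49
  a_12 = 1·-49 + 0·-44 + -1·-24 + -1·-3 = -22
  a_13 = 1·-22 + 0·-49 + -1·-44 + -1·-24 = 46
  a_14 = 1·46 + 0·-22 + -1·-49 + -1·-44 = 139

1,0,-1,-1 ; 139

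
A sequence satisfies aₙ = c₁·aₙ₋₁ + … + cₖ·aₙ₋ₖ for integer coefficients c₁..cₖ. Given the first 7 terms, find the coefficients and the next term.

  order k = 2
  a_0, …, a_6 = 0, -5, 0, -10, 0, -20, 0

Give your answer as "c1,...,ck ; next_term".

0,2 ; -40

  a_2 = 0·-5 + 2·0 = 0
  a_3 = 0·0 + 2·-5 = -10
  a_4 = 0·-10 + 2·0 = 0
  a_5 = 0·0 + 2·-10 = -20
  a_6 = 0·-20 + 2·0 = 0
  a_7 = 0·0 + 2·-20 = -40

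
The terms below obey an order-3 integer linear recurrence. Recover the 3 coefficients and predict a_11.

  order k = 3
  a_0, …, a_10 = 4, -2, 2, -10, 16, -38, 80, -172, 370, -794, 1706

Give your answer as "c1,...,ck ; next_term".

  a_3 = -1·2 + 2·-2 + -1·4 = -10
  a_4 = -1·-10 + 2·2 + -1·-2 = 16
  a_5 = -1·16 + 2·-10 + -1·2 = -38
  a_6 = -1·-38 + 2·16 + -1·-10 = 80
  a_7 = -1·80 + 2·-38 + -1·16 = -172
  a_8 = -1·-172 + 2·80 + -1·-38 = 370
  a_9 = -1·370 + 2·-172 + -1·80 = -794
  a_10 = -1·-794 + 2·370 + -1·-172 = 1706
  a_11 = -1·1706 + 2·-794 + -1·370 = -3664

-1,2,-1 ; -3664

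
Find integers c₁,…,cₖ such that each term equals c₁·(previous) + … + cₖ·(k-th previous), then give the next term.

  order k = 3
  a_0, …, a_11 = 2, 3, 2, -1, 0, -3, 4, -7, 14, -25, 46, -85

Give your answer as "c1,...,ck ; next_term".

-1,1,-1 ; 156

  a_3 = -1·2 + 1·3 + -1·2 = -1
  a_4 = -1·-1 + 1·2 + -1·3 = 0
  a_5 = -1·0 + 1·-1 + -1·2 = -3
  a_6 = -1·-3 + 1·0 + -1·-1 = 4
  a_7 = -1·4 + 1·-3 + -1·0 = -7
  a_8 = -1·-7 + 1·4 + -1·-3 = 14
  a_9 = -1·14 + 1·-7 + -1·4 = -25
  a_10 = -1·-25 + 1·14 + -1·-7 = 46
  a_11 = -1·46 + 1·-25 + -1·14 = -85
  a_12 = -1·-85 + 1·46 + -1·-25 = 156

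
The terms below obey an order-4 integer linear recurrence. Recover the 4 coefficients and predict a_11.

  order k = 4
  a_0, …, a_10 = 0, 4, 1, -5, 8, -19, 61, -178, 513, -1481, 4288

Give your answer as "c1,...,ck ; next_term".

-2,2,-1,2 ; -12407

  a_4 = -2·-5 + 2·1 + -1·4 + 2·0 = 8
  a_5 = -2·8 + 2·-5 + -1·1 + 2·4 = -19
  a_6 = -2·-19 + 2·8 + -1·-5 + 2·1 = 61
  a_7 = -2·61 + 2·-19 + -1·8 + 2·-5 = -178
  a_8 = -2·-178 + 2·61 + -1·-19 + 2·8 = 513
  a_9 = -2·513 + 2·-178 + -1·61 + 2·-19 = -1481
  a_10 = -2·-1481 + 2·513 + -1·-178 + 2·61 = 4288
  a_11 = -2·4288 + 2·-1481 + -1·513 + 2·-178 = -12407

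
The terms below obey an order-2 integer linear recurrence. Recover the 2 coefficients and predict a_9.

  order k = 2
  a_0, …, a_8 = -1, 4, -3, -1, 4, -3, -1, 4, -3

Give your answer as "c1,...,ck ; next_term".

  a_2 = -1·4 + -1·-1 = -3
  a_3 = -1·-3 + -1·4 = -1
  a_4 = -1·-1 + -1·-3 = 4
  a_5 = -1·4 + -1·-1 = -3
  a_6 = -1·-3 + -1·4 = -1
  a_7 = -1·-1 + -1·-3 = 4
  a_8 = -1·4 + -1·-1 = -3
  a_9 = -1·-3 + -1·4 = -1

-1,-1 ; -1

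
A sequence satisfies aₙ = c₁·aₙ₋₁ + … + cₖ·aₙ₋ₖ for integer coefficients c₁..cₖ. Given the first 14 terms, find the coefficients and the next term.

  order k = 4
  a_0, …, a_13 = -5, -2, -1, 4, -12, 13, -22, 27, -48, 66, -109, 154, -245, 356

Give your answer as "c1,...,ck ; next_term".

  a_4 = -1·4 + 1·-1 + 1·-2 + 1·-5 = -12
  a_5 = -1·-12 + 1·4 + 1·-1 + 1·-2 = 13
  a_6 = -1·13 + 1·-12 + 1·4 + 1·-1 = -22
  a_7 = -1·-22 + 1·13 + 1·-12 + 1·4 = 27
  a_8 = -1·27 + 1·-22 + 1·13 + 1·-12 = -48
  a_9 = -1·-48 + 1·27 + 1·-22 + 1·13 = 66
  a_10 = -1·66 + 1·-48 + 1·27 + 1·-22 = -109
  a_11 = -1·-109 + 1·66 + 1·-48 + 1·27 = 154
  a_12 = -1·154 + 1·-109 + 1·66 + 1·-48 = -245
  a_13 = -1·-245 + 1·154 + 1·-109 + 1·66 = 356
  a_14 = -1·356 + 1·-245 + 1·154 + 1·-109 = -556

-1,1,1,1 ; -556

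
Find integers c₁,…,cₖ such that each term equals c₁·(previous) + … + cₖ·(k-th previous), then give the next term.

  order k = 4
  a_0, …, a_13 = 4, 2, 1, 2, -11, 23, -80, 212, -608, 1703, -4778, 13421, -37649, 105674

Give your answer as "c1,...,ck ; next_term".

  a_4 = -2·2 + 3·1 + 1·2 + -3·4 = -11
  a_5 = -2·-11 + 3·2 + 1·1 + -3·2 = 23
  a_6 = -2·23 + 3·-11 + 1·2 + -3·1 = -80
  a_7 = -2·-80 + 3·23 + 1·-11 + -3·2 = 212
  a_8 = -2·212 + 3·-80 + 1·23 + -3·-11 = -608
  a_9 = -2·-608 + 3·212 + 1·-80 + -3·23 = 1703
  a_10 = -2·1703 + 3·-608 + 1·212 + -3·-80 = -4778
  a_11 = -2·-4778 + 3·1703 + 1·-608 + -3·212 = 13421
  a_12 = -2·13421 + 3·-4778 + 1·1703 + -3·-608 = -37649
  a_13 = -2·-37649 + 3·13421 + 1·-4778 + -3·1703 = 105674
  a_14 = -2·105674 + 3·-37649 + 1·13421 + -3·-4778 = -296540

-2,3,1,-3 ; -296540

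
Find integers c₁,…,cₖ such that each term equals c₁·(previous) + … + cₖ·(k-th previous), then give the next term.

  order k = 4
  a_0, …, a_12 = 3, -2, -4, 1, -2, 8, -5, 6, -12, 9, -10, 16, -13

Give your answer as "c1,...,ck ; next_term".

  a_4 = -1·1 + 0·-4 + -1·-2 + -1·3 = -2
  a_5 = -1·-2 + 0·1 + -1·-4 + -1·-2 = 8
  a_6 = -1·8 + 0·-2 + -1·1 + -1·-4 = -5
  a_7 = -1·-5 + 0·8 + -1·-2 + -1·1 = 6
  a_8 = -1·6 + 0·-5 + -1·8 + -1·-2 = -12
  a_9 = -1·-12 + 0·6 + -1·-5 + -1·8 = 9
  a_10 = -1·9 + 0·-12 + -1·6 + -1·-5 = -10
  a_11 = -1·-10 + 0·9 + -1·-12 + -1·6 = 16
  a_12 = -1·16 + 0·-10 + -1·9 + -1·-12 = -13
  a_13 = -1·-13 + 0·16 + -1·-10 + -1·9 = 14

-1,0,-1,-1 ; 14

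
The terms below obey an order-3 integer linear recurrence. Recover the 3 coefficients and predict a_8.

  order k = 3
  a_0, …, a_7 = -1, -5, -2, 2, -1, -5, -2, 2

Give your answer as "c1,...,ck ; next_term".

1,-1,1 ; -1

  a_3 = 1·-2 + -1·-5 + 1·-1 = 2
  a_4 = 1·2 + -1·-2 + 1·-5 = -1
  a_5 = 1·-1 + -1·2 + 1·-2 = -5
  a_6 = 1·-5 + -1·-1 + 1·2 = -2
  a_7 = 1·-2 + -1·-5 + 1·-1 = 2
  a_8 = 1·2 + -1·-2 + 1·-5 = -1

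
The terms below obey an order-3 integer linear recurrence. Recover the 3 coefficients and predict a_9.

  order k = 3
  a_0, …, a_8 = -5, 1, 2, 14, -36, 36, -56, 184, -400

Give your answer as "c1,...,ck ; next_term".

  a_3 = -2·2 + -2·1 + -4·-5 = 14
  a_4 = -2·14 + -2·2 + -4·1 = -36
  a_5 = -2·-36 + -2·14 + -4·2 = 36
  a_6 = -2·36 + -2·-36 + -4·14 = -56
  a_7 = -2·-56 + -2·36 + -4·-36 = 184
  a_8 = -2·184 + -2·-56 + -4·36 = -400
  a_9 = -2·-400 + -2·184 + -4·-56 = 656

-2,-2,-4 ; 656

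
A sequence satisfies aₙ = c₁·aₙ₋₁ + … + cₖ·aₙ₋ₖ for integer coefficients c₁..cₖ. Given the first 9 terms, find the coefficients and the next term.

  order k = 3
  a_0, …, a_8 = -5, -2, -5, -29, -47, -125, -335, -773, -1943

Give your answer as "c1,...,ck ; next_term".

1,2,4 ; -4829

  a_3 = 1·-5 + 2·-2 + 4·-5 = -29
  a_4 = 1·-29 + 2·-5 + 4·-2 = -47
  a_5 = 1·-47 + 2·-29 + 4·-5 = -125
  a_6 = 1·-125 + 2·-47 + 4·-29 = -335
  a_7 = 1·-335 + 2·-125 + 4·-47 = -773
  a_8 = 1·-773 + 2·-335 + 4·-125 = -1943
  a_9 = 1·-1943 + 2·-773 + 4·-335 = -4829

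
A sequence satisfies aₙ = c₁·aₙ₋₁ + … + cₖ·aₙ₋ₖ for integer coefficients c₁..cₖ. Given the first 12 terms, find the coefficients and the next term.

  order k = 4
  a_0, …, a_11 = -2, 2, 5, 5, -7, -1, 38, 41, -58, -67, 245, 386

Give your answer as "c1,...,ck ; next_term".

1,-2,2,3 ; -412

  a_4 = 1·5 + -2·5 + 2·2 + 3·-2 = -7
  a_5 = 1·-7 + -2·5 + 2·5 + 3·2 = -1
  a_6 = 1·-1 + -2·-7 + 2·5 + 3·5 = 38
  a_7 = 1·38 + -2·-1 + 2·-7 + 3·5 = 41
  a_8 = 1·41 + -2·38 + 2·-1 + 3·-7 = -58
  a_9 = 1·-58 + -2·41 + 2·38 + 3·-1 = -67
  a_10 = 1·-67 + -2·-58 + 2·41 + 3·38 = 245
  a_11 = 1·245 + -2·-67 + 2·-58 + 3·41 = 386
  a_12 = 1·386 + -2·245 + 2·-67 + 3·-58 = -412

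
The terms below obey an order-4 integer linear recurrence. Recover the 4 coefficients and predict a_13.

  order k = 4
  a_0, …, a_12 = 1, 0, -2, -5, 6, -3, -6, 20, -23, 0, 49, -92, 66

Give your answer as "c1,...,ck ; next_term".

  a_4 = -1·-5 + -1·-2 + 1·0 + -1·1 = 6
  a_5 = -1·6 + -1·-5 + 1·-2 + -1·0 = -3
  a_6 = -1·-3 + -1·6 + 1·-5 + -1·-2 = -6
  a_7 = -1·-6 + -1·-3 + 1·6 + -1·-5 = 20
  a_8 = -1·20 + -1·-6 + 1·-3 + -1·6 = -23
  a_9 = -1·-23 + -1·20 + 1·-6 + -1·-3 = 0
  a_10 = -1·0 + -1·-23 + 1·20 + -1·-6 = 49
  a_11 = -1·49 + -1·0 + 1·-23 + -1·20 = -92
  a_12 = -1·-92 + -1·49 + 1·0 + -1·-23 = 66
  a_13 = -1·66 + -1·-92 + 1·49 + -1·0 = 75

-1,-1,1,-1 ; 75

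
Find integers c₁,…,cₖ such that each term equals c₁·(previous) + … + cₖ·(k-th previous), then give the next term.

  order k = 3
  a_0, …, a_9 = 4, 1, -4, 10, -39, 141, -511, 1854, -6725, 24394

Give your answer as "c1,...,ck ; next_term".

  a_3 = -3·-4 + 2·1 + -1·4 = 10
  a_4 = -3·10 + 2·-4 + -1·1 = -39
  a_5 = -3·-39 + 2·10 + -1·-4 = 141
  a_6 = -3·141 + 2·-39 + -1·10 = -511
  a_7 = -3·-511 + 2·141 + -1·-39 = 1854
  a_8 = -3·1854 + 2·-511 + -1·141 = -6725
  a_9 = -3·-6725 + 2·1854 + -1·-511 = 24394
  a_10 = -3·24394 + 2·-6725 + -1·1854 = -88486

-3,2,-1 ; -88486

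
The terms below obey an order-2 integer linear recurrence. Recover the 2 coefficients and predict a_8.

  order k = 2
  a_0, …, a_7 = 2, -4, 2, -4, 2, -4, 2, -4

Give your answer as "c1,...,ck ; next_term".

0,1 ; 2

  a_2 = 0·-4 + 1·2 = 2
  a_3 = 0·2 + 1·-4 = -4
  a_4 = 0·-4 + 1·2 = 2
  a_5 = 0·2 + 1·-4 = -4
  a_6 = 0·-4 + 1·2 = 2
  a_7 = 0·2 + 1·-4 = -4
  a_8 = 0·-4 + 1·2 = 2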